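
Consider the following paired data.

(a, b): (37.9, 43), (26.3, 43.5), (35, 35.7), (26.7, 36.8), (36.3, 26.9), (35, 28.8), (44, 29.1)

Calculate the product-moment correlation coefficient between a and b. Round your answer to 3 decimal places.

n = 7, Σa = 241.2, Σb = 243.8, Σa² = 8544.68, Σb² = 8769.84, Σab = 8270.68
nΣab − ΣaΣb = 57894.76 − 58804.56 = -909.8
nΣa² − (Σa)² = 59812.76 − 58177.44 = 1635.32; nΣb² − (Σb)² = 61388.88 − 59438.44 = 1950.44
r = -909.8 / √(1635.32 × 1950.44) = -909.8 / 1785.9433 ≈ -0.509

-0.509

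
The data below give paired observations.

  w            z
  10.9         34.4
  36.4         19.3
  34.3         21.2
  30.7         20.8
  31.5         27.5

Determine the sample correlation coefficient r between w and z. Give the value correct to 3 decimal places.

-0.907

n = 5, Σw = 143.8, Σz = 123.2, Σw² = 4555, Σz² = 3194.18, Σwz = 3309.45
nΣwz − ΣwΣz = 16547.25 − 17716.16 = -1168.91
nΣw² − (Σw)² = 22775 − 20678.44 = 2096.56; nΣz² − (Σz)² = 15970.9 − 15178.24 = 792.66
r = -1168.91 / √(2096.56 × 792.66) = -1168.91 / 1289.1312 ≈ -0.907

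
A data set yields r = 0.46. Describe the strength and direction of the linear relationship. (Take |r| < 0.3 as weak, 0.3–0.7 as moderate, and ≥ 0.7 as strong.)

moderate positive

r = 0.46 > 0 so the relationship is positive.
|r| = 0.46, which falls in the moderate range.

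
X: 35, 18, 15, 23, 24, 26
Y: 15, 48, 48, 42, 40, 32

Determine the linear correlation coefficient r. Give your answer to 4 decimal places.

n = 6, ΣX = 141, ΣY = 225, ΣX² = 3555, ΣY² = 9221, ΣXY = 4867
nΣXY − ΣXΣY = 29202 − 31725 = -2523
nΣX² − (ΣX)² = 21330 − 19881 = 1449; nΣY² − (ΣY)² = 55326 − 50625 = 4701
r = -2523 / √(1449 × 4701) = -2523 / 2609.9328 ≈ -0.9667

-0.9667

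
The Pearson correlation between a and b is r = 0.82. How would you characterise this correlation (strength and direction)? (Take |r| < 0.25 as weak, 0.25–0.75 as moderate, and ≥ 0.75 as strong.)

r = 0.82 > 0 so the relationship is positive.
|r| = 0.82, which falls in the strong range.

strong positive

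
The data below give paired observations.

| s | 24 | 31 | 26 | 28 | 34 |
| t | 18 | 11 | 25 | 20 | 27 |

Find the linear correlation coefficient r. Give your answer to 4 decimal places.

0.1238

n = 5, Σs = 143, Σt = 101, Σs² = 4153, Σt² = 2199, Σst = 2901
nΣst − ΣsΣt = 14505 − 14443 = 62
nΣs² − (Σs)² = 20765 − 20449 = 316; nΣt² − (Σt)² = 10995 − 10201 = 794
r = 62 / √(316 × 794) = 62 / 500.9032 ≈ 0.1238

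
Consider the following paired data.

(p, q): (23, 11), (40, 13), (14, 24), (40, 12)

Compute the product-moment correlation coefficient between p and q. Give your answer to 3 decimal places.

-0.706

n = 4, Σp = 117, Σq = 60, Σp² = 3925, Σq² = 1010, Σpq = 1589
nΣpq − ΣpΣq = 6356 − 7020 = -664
nΣp² − (Σp)² = 15700 − 13689 = 2011; nΣq² − (Σq)² = 4040 − 3600 = 440
r = -664 / √(2011 × 440) = -664 / 940.6593 ≈ -0.706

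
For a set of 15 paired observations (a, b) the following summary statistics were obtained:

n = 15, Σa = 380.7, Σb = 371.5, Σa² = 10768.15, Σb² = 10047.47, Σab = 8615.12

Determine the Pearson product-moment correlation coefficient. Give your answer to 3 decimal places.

r = (nΣab − ΣaΣb) / √[(nΣa² − (Σa)²)(nΣb² − (Σb)²)]
Numerator: 15×8615.12 − 380.7×371.5 = -12203.25
Denominator: √[(161522.25 − 144932.49)(150712.05 − 138012.25)] = √[16589.76 × 12699.8] = 14515.0485
r = -12203.25 / 14515.0485 ≈ -0.841

-0.841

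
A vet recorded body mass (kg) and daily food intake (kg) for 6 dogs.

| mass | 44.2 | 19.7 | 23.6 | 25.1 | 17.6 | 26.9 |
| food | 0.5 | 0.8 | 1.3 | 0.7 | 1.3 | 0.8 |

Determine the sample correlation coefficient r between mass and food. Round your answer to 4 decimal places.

-0.6990

n = 6, Σx = 157.1, Σy = 5.4, Σx² = 4562.07, Σy² = 5.4, Σxy = 130.51
nΣxy − ΣxΣy = 783.06 − 848.34 = -65.28
nΣx² − (Σx)² = 27372.42 − 24680.41 = 2692.01; nΣy² − (Σy)² = 32.4 − 29.16 = 3.24
r = -65.28 / √(2692.01 × 3.24) = -65.28 / 93.3923 ≈ -0.6990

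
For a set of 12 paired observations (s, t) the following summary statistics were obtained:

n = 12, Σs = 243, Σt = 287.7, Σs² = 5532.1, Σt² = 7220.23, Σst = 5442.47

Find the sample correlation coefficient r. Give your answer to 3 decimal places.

-0.863

r = (nΣst − ΣsΣt) / √[(nΣs² − (Σs)²)(nΣt² − (Σt)²)]
Numerator: 12×5442.47 − 243×287.7 = -4601.46
Denominator: √[(66385.2 − 59049)(86642.76 − 82771.29)] = √[7336.2 × 3871.47] = 5329.3413
r = -4601.46 / 5329.3413 ≈ -0.863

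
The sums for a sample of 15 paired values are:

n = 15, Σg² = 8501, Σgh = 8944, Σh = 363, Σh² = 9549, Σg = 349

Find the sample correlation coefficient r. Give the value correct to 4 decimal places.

r = (nΣgh − ΣgΣh) / √[(nΣg² − (Σg)²)(nΣh² − (Σh)²)]
Numerator: 15×8944 − 349×363 = 7473
Denominator: √[(127515 − 121801)(143235 − 131769)] = √[5714 × 11466] = 8094.2402
r = 7473 / 8094.2402 ≈ 0.9232

0.9232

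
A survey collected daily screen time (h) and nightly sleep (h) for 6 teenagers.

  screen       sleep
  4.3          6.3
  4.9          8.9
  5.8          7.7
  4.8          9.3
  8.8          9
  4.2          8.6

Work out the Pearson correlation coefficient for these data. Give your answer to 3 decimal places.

n = 6, Σx = 32.8, Σy = 49.8, Σx² = 194.26, Σy² = 419.64, Σxy = 275.32
nΣxy − ΣxΣy = 1651.92 − 1633.44 = 18.48
nΣx² − (Σx)² = 1165.56 − 1075.84 = 89.72; nΣy² − (Σy)² = 2517.84 − 2480.04 = 37.8
r = 18.48 / √(89.72 × 37.8) = 18.48 / 58.2359 ≈ 0.317

0.317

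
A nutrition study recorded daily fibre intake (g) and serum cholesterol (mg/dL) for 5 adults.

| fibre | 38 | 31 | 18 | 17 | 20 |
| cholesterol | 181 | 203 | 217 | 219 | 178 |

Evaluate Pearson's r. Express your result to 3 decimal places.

n = 5, Σx = 124, Σy = 998, Σx² = 3418, Σy² = 200704, Σxy = 24360
nΣxy − ΣxΣy = 121800 − 123752 = -1952
nΣx² − (Σx)² = 17090 − 15376 = 1714; nΣy² − (Σy)² = 1003520 − 996004 = 7516
r = -1952 / √(1714 × 7516) = -1952 / 3589.2094 ≈ -0.544

-0.544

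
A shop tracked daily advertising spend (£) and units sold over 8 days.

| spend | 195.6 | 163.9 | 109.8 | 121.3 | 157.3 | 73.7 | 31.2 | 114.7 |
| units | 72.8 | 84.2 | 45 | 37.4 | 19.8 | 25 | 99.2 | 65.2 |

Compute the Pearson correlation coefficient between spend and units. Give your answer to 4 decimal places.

n = 8, Σx = 967.5, Σy = 448.6, Σx² = 136196.81, Σy² = 30921.96, Σxy = 53048.2
nΣxy − ΣxΣy = 424385.6 − 434020.5 = -9634.9
nΣx² − (Σx)² = 1089574.48 − 936056.25 = 153518.23; nΣy² − (Σy)² = 247375.68 − 201241.96 = 46133.72
r = -9634.9 / √(153518.23 × 46133.72) = -9634.9 / 84156.8003 ≈ -0.1145

-0.1145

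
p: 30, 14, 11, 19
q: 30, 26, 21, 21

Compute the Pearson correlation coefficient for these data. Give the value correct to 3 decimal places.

0.742

n = 4, Σp = 74, Σq = 98, Σp² = 1578, Σq² = 2458, Σpq = 1894
nΣpq − ΣpΣq = 7576 − 7252 = 324
nΣp² − (Σp)² = 6312 − 5476 = 836; nΣq² − (Σq)² = 9832 − 9604 = 228
r = 324 / √(836 × 228) = 324 / 436.5868 ≈ 0.742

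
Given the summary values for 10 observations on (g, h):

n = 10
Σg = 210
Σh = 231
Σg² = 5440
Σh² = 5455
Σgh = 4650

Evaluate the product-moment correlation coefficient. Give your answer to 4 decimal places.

r = (nΣgh − ΣgΣh) / √[(nΣg² − (Σg)²)(nΣh² − (Σh)²)]
Numerator: 10×4650 − 210×231 = -2010
Denominator: √[(54400 − 44100)(54550 − 53361)] = √[10300 × 1189] = 3499.5285
r = -2010 / 3499.5285 ≈ -0.5744

-0.5744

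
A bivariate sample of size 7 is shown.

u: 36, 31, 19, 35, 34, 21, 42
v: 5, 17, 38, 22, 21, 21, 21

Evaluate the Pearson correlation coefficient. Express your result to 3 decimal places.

-0.580

n = 7, Σu = 218, Σv = 145, Σu² = 7204, Σv² = 3565, Σuv = 4236
nΣuv − ΣuΣv = 29652 − 31610 = -1958
nΣu² − (Σu)² = 50428 − 47524 = 2904; nΣv² − (Σv)² = 24955 − 21025 = 3930
r = -1958 / √(2904 × 3930) = -1958 / 3378.2717 ≈ -0.580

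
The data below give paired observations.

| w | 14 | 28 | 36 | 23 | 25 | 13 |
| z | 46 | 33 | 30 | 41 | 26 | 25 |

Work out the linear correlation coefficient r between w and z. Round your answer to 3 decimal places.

n = 6, Σw = 139, Σz = 201, Σw² = 3599, Σz² = 7087, Σwz = 4566
nΣwz − ΣwΣz = 27396 − 27939 = -543
nΣw² − (Σw)² = 21594 − 19321 = 2273; nΣz² − (Σz)² = 42522 − 40401 = 2121
r = -543 / √(2273 × 2121) = -543 / 2195.6851 ≈ -0.247

-0.247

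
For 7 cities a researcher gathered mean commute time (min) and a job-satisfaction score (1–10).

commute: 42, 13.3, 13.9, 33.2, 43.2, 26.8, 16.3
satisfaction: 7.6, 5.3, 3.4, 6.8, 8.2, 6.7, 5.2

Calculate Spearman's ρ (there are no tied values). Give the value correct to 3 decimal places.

Rank commute: 6, 1, 2, 5, 7, 4, 3
Rank satisfaction: 6, 3, 1, 5, 7, 4, 2
d = rank(commute) − rank(satisfaction): 0, -2, 1, 0, 0, 0, 1; Σd² = 6
ρ = 1 − 6Σd² / [n(n²−1)] = 1 − 6×6 / (7×48) = 1 − 36/336 ≈ 0.893

0.893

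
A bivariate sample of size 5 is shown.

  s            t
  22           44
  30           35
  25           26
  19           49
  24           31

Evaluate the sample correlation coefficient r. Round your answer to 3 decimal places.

-0.635

n = 5, Σs = 120, Σt = 185, Σs² = 2946, Σt² = 7199, Σst = 4343
nΣst − ΣsΣt = 21715 − 22200 = -485
nΣs² − (Σs)² = 14730 − 14400 = 330; nΣt² − (Σt)² = 35995 − 34225 = 1770
r = -485 / √(330 × 1770) = -485 / 764.2644 ≈ -0.635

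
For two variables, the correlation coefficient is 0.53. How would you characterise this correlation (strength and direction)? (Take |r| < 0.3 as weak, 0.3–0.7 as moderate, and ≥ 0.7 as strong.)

moderate positive

r = 0.53 > 0 so the relationship is positive.
|r| = 0.53, which falls in the moderate range.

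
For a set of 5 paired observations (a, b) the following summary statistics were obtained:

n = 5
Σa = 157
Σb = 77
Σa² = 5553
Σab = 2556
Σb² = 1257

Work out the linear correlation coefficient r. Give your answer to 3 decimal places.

r = (nΣab − ΣaΣb) / √[(nΣa² − (Σa)²)(nΣb² − (Σb)²)]
Numerator: 5×2556 − 157×77 = 691
Denominator: √[(27765 − 24649)(6285 − 5929)] = √[3116 × 356] = 1053.2312
r = 691 / 1053.2312 ≈ 0.656

0.656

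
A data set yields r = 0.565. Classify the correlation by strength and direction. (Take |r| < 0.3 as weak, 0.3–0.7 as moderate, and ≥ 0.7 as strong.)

moderate positive

r = 0.565 > 0 so the relationship is positive.
|r| = 0.565, which falls in the moderate range.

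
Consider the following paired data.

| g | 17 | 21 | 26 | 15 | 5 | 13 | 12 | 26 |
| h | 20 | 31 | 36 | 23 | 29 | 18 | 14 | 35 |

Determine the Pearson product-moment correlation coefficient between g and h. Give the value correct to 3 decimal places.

n = 8, Σg = 135, Σh = 206, Σg² = 2645, Σh² = 5772, Σgh = 3729
nΣgh − ΣgΣh = 29832 − 27810 = 2022
nΣg² − (Σg)² = 21160 − 18225 = 2935; nΣh² − (Σh)² = 46176 − 42436 = 3740
r = 2022 / √(2935 × 3740) = 2022 / 3313.1405 ≈ 0.610

0.610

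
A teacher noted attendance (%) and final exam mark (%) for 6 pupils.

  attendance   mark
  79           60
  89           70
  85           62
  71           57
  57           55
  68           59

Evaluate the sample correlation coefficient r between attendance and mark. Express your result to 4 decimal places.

0.8682

n = 6, Σx = 449, Σy = 363, Σx² = 34301, Σy² = 22099, Σxy = 27434
nΣxy − ΣxΣy = 164604 − 162987 = 1617
nΣx² − (Σx)² = 205806 − 201601 = 4205; nΣy² − (Σy)² = 132594 − 131769 = 825
r = 1617 / √(4205 × 825) = 1617 / 1862.5587 ≈ 0.8682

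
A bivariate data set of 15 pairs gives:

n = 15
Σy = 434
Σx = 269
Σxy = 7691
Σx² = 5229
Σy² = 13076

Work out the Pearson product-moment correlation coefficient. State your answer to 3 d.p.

-0.201

r = (nΣxy − ΣxΣy) / √[(nΣx² − (Σx)²)(nΣy² − (Σy)²)]
Numerator: 15×7691 − 269×434 = -1381
Denominator: √[(78435 − 72361)(196140 − 188356)] = √[6074 × 7784] = 6876.0465
r = -1381 / 6876.0465 ≈ -0.201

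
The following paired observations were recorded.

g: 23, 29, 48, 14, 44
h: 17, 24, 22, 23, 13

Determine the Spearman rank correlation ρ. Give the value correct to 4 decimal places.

-0.3000

Rank g: 2, 3, 5, 1, 4
Rank h: 2, 5, 3, 4, 1
d = rank(g) − rank(h): 0, -2, 2, -3, 3; Σd² = 26
ρ = 1 − 6Σd² / [n(n²−1)] = 1 − 6×26 / (5×24) = 1 − 156/120 ≈ -0.3000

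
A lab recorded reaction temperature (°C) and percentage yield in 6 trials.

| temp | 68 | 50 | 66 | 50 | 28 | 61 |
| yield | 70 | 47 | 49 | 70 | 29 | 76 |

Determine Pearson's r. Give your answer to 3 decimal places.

0.696

n = 6, Σx = 323, Σy = 341, Σx² = 18485, Σy² = 21027, Σxy = 19292
nΣxy − ΣxΣy = 115752 − 110143 = 5609
nΣx² − (Σx)² = 110910 − 104329 = 6581; nΣy² − (Σy)² = 126162 − 116281 = 9881
r = 5609 / √(6581 × 9881) = 5609 / 8063.9234 ≈ 0.696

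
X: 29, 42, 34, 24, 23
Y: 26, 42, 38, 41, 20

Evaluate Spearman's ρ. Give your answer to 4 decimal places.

0.7000

Rank X: 3, 5, 4, 2, 1
Rank Y: 2, 5, 3, 4, 1
d = rank(X) − rank(Y): 1, 0, 1, -2, 0; Σd² = 6
ρ = 1 − 6Σd² / [n(n²−1)] = 1 − 6×6 / (5×24) = 1 − 36/120 ≈ 0.7000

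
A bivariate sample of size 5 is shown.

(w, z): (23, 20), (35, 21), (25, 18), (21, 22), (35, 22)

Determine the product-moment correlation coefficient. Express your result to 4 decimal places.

0.3022

n = 5, Σw = 139, Σz = 103, Σw² = 4045, Σz² = 2133, Σwz = 2877
nΣwz − ΣwΣz = 14385 − 14317 = 68
nΣw² − (Σw)² = 20225 − 19321 = 904; nΣz² − (Σz)² = 10665 − 10609 = 56
r = 68 / √(904 × 56) = 68 / 224.9978 ≈ 0.3022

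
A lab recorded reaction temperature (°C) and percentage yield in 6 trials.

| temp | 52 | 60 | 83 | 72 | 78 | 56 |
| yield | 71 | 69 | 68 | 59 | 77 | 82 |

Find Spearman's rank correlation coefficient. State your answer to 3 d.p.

-0.429

Rank temp: 1, 3, 6, 4, 5, 2
Rank yield: 4, 3, 2, 1, 5, 6
d = rank(temp) − rank(yield): -3, 0, 4, 3, 0, -4; Σd² = 50
ρ = 1 − 6Σd² / [n(n²−1)] = 1 − 6×50 / (6×35) = 1 − 300/210 ≈ -0.429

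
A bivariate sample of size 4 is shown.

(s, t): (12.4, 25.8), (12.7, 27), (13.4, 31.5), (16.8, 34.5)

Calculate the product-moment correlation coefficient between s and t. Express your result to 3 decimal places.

0.902

n = 4, Σs = 55.3, Σt = 118.8, Σs² = 776.85, Σt² = 3577.14, Σst = 1664.52
nΣst − ΣsΣt = 6658.08 − 6569.64 = 88.44
nΣs² − (Σs)² = 3107.4 − 3058.09 = 49.31; nΣt² − (Σt)² = 14308.56 − 14113.44 = 195.12
r = 88.44 / √(49.31 × 195.12) = 88.44 / 98.0886 ≈ 0.902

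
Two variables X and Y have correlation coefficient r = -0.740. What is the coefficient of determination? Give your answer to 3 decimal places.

r² = (-0.740)² = 0.548

0.548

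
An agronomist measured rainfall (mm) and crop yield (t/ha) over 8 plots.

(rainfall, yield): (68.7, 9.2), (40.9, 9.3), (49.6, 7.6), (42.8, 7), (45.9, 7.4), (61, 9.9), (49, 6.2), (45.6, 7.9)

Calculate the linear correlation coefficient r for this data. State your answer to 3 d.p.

n = 8, Σx = 403.5, Σy = 64.5, Σx² = 20992.67, Σy² = 531.51, Σxy = 3296.57
nΣxy − ΣxΣy = 26372.56 − 26025.75 = 346.81
nΣx² − (Σx)² = 167941.36 − 162812.25 = 5129.11; nΣy² − (Σy)² = 4252.08 − 4160.25 = 91.83
r = 346.81 / √(5129.11 × 91.83) = 346.81 / 686.2989 ≈ 0.505

0.505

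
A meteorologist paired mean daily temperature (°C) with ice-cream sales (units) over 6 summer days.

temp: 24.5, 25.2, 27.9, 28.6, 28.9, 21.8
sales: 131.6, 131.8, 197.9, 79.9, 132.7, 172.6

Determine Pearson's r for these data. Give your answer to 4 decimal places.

n = 6, Σx = 156.9, Σy = 846.5, Σx² = 4142.11, Σy² = 127638.27, Σxy = 21949.82
nΣxy − ΣxΣy = 131698.92 − 132815.85 = -1116.93
nΣx² − (Σx)² = 24852.66 − 24617.61 = 235.05; nΣy² − (Σy)² = 765829.62 − 716562.25 = 49267.37
r = -1116.93 / √(235.05 × 49267.37) = -1116.93 / 3402.9833 ≈ -0.3282

-0.3282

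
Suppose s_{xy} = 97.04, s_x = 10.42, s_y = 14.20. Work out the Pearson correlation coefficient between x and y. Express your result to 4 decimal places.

0.6558

r = Cov(x,y) / (s_x · s_y) = 97.04 / (10.42 × 14.20)
  = 97.04 / 147.9640 ≈ 0.6558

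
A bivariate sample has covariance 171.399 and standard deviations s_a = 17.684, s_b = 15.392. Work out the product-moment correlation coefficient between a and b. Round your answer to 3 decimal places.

0.630

r = Cov(a,b) / (s_a · s_b) = 171.399 / (17.684 × 15.392)
  = 171.399 / 272.1921 ≈ 0.630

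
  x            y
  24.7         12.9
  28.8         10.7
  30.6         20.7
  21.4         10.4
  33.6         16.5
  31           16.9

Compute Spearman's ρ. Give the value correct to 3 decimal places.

0.714

Rank x: 2, 3, 4, 1, 6, 5
Rank y: 3, 2, 6, 1, 4, 5
d = rank(x) − rank(y): -1, 1, -2, 0, 2, 0; Σd² = 10
ρ = 1 − 6Σd² / [n(n²−1)] = 1 − 6×10 / (6×35) = 1 − 60/210 ≈ 0.714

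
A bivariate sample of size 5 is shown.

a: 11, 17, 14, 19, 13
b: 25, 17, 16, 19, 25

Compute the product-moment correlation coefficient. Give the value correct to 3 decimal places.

-0.643

n = 5, Σa = 74, Σb = 102, Σa² = 1136, Σb² = 2156, Σab = 1474
nΣab − ΣaΣb = 7370 − 7548 = -178
nΣa² − (Σa)² = 5680 − 5476 = 204; nΣb² − (Σb)² = 10780 − 10404 = 376
r = -178 / √(204 × 376) = -178 / 276.9549 ≈ -0.643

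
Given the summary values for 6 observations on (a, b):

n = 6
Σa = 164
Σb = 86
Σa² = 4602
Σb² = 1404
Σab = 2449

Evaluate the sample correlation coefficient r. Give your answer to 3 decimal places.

r = (nΣab − ΣaΣb) / √[(nΣa² − (Σa)²)(nΣb² − (Σb)²)]
Numerator: 6×2449 − 164×86 = 590
Denominator: √[(27612 − 26896)(8424 − 7396)] = √[716 × 1028] = 857.9324
r = 590 / 857.9324 ≈ 0.688

0.688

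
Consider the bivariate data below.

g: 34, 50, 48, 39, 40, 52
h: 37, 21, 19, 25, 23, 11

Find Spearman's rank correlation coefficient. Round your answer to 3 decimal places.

Rank g: 1, 5, 4, 2, 3, 6
Rank h: 6, 3, 2, 5, 4, 1
d = rank(g) − rank(h): -5, 2, 2, -3, -1, 5; Σd² = 68
ρ = 1 − 6Σd² / [n(n²−1)] = 1 − 6×68 / (6×35) = 1 − 408/210 ≈ -0.943

-0.943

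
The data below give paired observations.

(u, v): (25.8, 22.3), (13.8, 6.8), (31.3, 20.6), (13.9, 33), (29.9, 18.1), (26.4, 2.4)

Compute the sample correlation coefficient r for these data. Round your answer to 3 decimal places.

n = 6, Σu = 141.1, Σv = 103.2, Σu² = 3619.95, Σv² = 2390.26, Σuv = 2377.21
nΣuv − ΣuΣv = 14263.26 − 14561.52 = -298.26
nΣu² − (Σu)² = 21719.7 − 19909.21 = 1810.49; nΣv² − (Σv)² = 14341.56 − 10650.24 = 3691.32
r = -298.26 / √(1810.49 × 3691.32) = -298.26 / 2585.1688 ≈ -0.115

-0.115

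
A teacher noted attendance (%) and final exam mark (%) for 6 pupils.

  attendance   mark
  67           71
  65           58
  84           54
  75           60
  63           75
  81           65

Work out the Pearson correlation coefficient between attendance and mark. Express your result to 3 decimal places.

n = 6, Σx = 435, Σy = 383, Σx² = 31925, Σy² = 24771, Σxy = 27553
nΣxy − ΣxΣy = 165318 − 166605 = -1287
nΣx² − (Σx)² = 191550 − 189225 = 2325; nΣy² − (Σy)² = 148626 − 146689 = 1937
r = -1287 / √(2325 × 1937) = -1287 / 2122.1510 ≈ -0.606

-0.606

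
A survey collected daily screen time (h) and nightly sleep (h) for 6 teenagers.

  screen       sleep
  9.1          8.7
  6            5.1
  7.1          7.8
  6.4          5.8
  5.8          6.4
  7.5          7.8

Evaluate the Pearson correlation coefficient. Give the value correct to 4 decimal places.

n = 6, Σx = 41.9, Σy = 41.6, Σx² = 300.07, Σy² = 297.98, Σxy = 297.89
nΣxy − ΣxΣy = 1787.34 − 1743.04 = 44.3
nΣx² − (Σx)² = 1800.42 − 1755.61 = 44.81; nΣy² − (Σy)² = 1787.88 − 1730.56 = 57.32
r = 44.3 / √(44.81 × 57.32) = 44.3 / 50.6805 ≈ 0.8741

0.8741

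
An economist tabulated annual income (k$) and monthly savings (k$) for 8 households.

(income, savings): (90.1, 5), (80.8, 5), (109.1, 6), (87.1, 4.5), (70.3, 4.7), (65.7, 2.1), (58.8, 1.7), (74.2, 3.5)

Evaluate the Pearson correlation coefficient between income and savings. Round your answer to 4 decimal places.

n = 8, Σx = 636.1, Σy = 32.5, Σx² = 52357.53, Σy² = 147.89, Σxy = 2729.09
nΣxy − ΣxΣy = 21832.72 − 20673.25 = 1159.47
nΣx² − (Σx)² = 418860.24 − 404623.21 = 14237.03; nΣy² − (Σy)² = 1183.12 − 1056.25 = 126.87
r = 1159.47 / √(14237.03 × 126.87) = 1159.47 / 1343.9687 ≈ 0.8627

0.8627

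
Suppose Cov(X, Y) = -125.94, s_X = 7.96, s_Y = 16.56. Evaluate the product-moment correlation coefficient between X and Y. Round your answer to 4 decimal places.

r = Cov(X,Y) / (s_X · s_Y) = -125.94 / (7.96 × 16.56)
  = -125.94 / 131.8176 ≈ -0.9554

-0.9554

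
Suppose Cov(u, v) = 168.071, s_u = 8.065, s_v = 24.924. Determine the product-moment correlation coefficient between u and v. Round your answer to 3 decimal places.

0.836

r = Cov(u,v) / (s_u · s_v) = 168.071 / (8.065 × 24.924)
  = 168.071 / 201.0121 ≈ 0.836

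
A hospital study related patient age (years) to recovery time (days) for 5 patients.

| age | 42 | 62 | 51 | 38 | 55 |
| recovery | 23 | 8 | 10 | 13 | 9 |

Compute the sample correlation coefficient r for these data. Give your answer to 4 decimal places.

n = 5, Σx = 248, Σy = 63, Σx² = 12678, Σy² = 943, Σxy = 2961
nΣxy − ΣxΣy = 14805 − 15624 = -819
nΣx² − (Σx)² = 63390 − 61504 = 1886; nΣy² − (Σy)² = 4715 − 3969 = 746
r = -819 / √(1886 × 746) = -819 / 1186.1518 ≈ -0.6905

-0.6905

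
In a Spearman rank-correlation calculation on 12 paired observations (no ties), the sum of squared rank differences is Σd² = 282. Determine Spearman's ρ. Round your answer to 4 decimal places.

0.0140

ρ = 1 − 6Σd² / [n(n²−1)] = 1 − 6×282 / (12×143)
  = 1 − 1692/1716 = 1 − 0.98601 ≈ 0.0140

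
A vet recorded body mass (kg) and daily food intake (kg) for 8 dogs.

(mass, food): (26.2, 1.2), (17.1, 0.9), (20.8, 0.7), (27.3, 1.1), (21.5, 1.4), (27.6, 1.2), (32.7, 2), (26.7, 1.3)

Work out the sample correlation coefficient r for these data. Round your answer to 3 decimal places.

0.749

n = 8, Σx = 199.9, Σy = 9.8, Σx² = 5162.97, Σy² = 13.04, Σxy = 254.75
nΣxy − ΣxΣy = 2038 − 1959.02 = 78.98
nΣx² − (Σx)² = 41303.76 − 39960.01 = 1343.75; nΣy² − (Σy)² = 104.32 − 96.04 = 8.28
r = 78.98 / √(1343.75 × 8.28) = 78.98 / 105.4810 ≈ 0.749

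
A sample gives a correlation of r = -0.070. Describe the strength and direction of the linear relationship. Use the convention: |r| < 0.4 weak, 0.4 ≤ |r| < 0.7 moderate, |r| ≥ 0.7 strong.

r = -0.070 < 0 so the relationship is negative.
|r| = 0.070, which falls in the weak range.

weak negative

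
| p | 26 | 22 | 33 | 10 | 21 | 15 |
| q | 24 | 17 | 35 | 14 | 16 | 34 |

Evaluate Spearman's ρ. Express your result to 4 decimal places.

0.6571

Rank p: 5, 4, 6, 1, 3, 2
Rank q: 4, 3, 6, 1, 2, 5
d = rank(p) − rank(q): 1, 1, 0, 0, 1, -3; Σd² = 12
ρ = 1 − 6Σd² / [n(n²−1)] = 1 − 6×12 / (6×35) = 1 − 72/210 ≈ 0.6571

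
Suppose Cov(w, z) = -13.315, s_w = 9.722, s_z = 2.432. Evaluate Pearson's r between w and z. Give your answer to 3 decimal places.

r = Cov(w,z) / (s_w · s_z) = -13.315 / (9.722 × 2.432)
  = -13.315 / 23.6439 ≈ -0.563

-0.563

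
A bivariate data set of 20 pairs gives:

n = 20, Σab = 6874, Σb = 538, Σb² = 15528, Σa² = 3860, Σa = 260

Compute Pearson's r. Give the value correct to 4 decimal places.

-0.1686

r = (nΣab − ΣaΣb) / √[(nΣa² − (Σa)²)(nΣb² − (Σb)²)]
Numerator: 20×6874 − 260×538 = -2400
Denominator: √[(77200 − 67600)(310560 − 289444)] = √[9600 × 21116] = 14237.7526
r = -2400 / 14237.7526 ≈ -0.1686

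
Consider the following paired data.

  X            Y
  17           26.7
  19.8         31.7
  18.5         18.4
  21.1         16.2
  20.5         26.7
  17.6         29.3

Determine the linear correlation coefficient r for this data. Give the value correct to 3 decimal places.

n = 6, ΣX = 114.5, ΣY = 149, ΣX² = 2198.51, ΣY² = 3890.16, ΣXY = 2826.81
nΣXY − ΣXΣY = 16960.86 − 17060.5 = -99.64
nΣX² − (ΣX)² = 13191.06 − 13110.25 = 80.81; nΣY² − (ΣY)² = 23340.96 − 22201 = 1139.96
r = -99.64 / √(80.81 × 1139.96) = -99.64 / 303.5130 ≈ -0.328

-0.328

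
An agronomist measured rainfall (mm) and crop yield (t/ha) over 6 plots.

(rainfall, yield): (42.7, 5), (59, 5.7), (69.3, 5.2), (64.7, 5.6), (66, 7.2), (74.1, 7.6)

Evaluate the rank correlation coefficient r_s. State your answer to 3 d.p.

Rank rainfall: 1, 2, 5, 3, 4, 6
Rank yield: 1, 4, 2, 3, 5, 6
d = rank(rainfall) − rank(yield): 0, -2, 3, 0, -1, 0; Σd² = 14
ρ = 1 − 6Σd² / [n(n²−1)] = 1 − 6×14 / (6×35) = 1 − 84/210 ≈ 0.600

0.600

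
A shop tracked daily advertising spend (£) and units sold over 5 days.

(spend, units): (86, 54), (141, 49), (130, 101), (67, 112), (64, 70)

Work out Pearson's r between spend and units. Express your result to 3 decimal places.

n = 5, Σx = 488, Σy = 386, Σx² = 52762, Σy² = 32962, Σxy = 36667
nΣxy − ΣxΣy = 183335 − 188368 = -5033
nΣx² − (Σx)² = 263810 − 238144 = 25666; nΣy² − (Σy)² = 164810 − 148996 = 15814
r = -5033 / √(25666 × 15814) = -5033 / 20146.5164 ≈ -0.250

-0.250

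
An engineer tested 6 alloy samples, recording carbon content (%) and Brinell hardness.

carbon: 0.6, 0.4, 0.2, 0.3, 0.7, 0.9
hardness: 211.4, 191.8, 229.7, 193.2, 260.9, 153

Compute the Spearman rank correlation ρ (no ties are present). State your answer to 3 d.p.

-0.257

Rank carbon: 4, 3, 1, 2, 5, 6
Rank hardness: 4, 2, 5, 3, 6, 1
d = rank(carbon) − rank(hardness): 0, 1, -4, -1, -1, 5; Σd² = 44
ρ = 1 − 6Σd² / [n(n²−1)] = 1 − 6×44 / (6×35) = 1 − 264/210 ≈ -0.257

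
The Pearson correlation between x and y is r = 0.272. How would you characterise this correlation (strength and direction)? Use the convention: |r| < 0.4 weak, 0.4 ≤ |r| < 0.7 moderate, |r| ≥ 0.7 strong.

r = 0.272 > 0 so the relationship is positive.
|r| = 0.272, which falls in the weak range.

weak positive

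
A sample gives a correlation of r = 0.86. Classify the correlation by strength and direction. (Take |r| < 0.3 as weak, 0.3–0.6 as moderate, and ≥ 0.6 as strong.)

strong positive

r = 0.86 > 0 so the relationship is positive.
|r| = 0.86, which falls in the strong range.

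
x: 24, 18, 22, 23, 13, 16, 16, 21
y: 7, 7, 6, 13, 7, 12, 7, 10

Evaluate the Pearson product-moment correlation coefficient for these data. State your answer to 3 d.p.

n = 8, Σx = 153, Σy = 69, Σx² = 3035, Σy² = 645, Σxy = 1330
nΣxy − ΣxΣy = 10640 − 10557 = 83
nΣx² − (Σx)² = 24280 − 23409 = 871; nΣy² − (Σy)² = 5160 − 4761 = 399
r = 83 / √(871 × 399) = 83 / 589.5159 ≈ 0.141

0.141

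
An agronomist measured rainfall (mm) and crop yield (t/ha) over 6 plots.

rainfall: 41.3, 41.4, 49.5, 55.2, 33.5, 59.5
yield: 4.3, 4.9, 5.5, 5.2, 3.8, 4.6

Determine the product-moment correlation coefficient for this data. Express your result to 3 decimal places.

0.604

n = 6, Σx = 280.4, Σy = 28.3, Σx² = 13579.44, Σy² = 135.39, Σxy = 1340.74
nΣxy − ΣxΣy = 8044.44 − 7935.32 = 109.12
nΣx² − (Σx)² = 81476.64 − 78624.16 = 2852.48; nΣy² − (Σy)² = 812.34 − 800.89 = 11.45
r = 109.12 / √(2852.48 × 11.45) = 109.12 / 180.7233 ≈ 0.604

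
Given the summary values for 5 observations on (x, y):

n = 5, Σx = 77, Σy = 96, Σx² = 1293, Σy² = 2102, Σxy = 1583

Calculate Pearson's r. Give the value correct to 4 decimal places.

0.6280

r = (nΣxy − ΣxΣy) / √[(nΣx² − (Σx)²)(nΣy² − (Σy)²)]
Numerator: 5×1583 − 77×96 = 523
Denominator: √[(6465 − 5929)(10510 − 9216)] = √[536 × 1294] = 832.8169
r = 523 / 832.8169 ≈ 0.6280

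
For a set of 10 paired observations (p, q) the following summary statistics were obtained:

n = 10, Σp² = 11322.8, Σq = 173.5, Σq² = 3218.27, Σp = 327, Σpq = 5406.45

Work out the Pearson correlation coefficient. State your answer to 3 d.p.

r = (nΣpq − ΣpΣq) / √[(nΣp² − (Σp)²)(nΣq² − (Σq)²)]
Numerator: 10×5406.45 − 327×173.5 = -2670
Denominator: √[(113228 − 106929)(32182.7 − 30102.25)] = √[6299 × 2080.45] = 3620.0490
r = -2670 / 3620.0490 ≈ -0.738

-0.738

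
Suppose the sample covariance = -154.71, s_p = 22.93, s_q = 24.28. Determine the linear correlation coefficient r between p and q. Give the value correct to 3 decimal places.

r = Cov(p,q) / (s_p · s_q) = -154.71 / (22.93 × 24.28)
  = -154.71 / 556.7404 ≈ -0.278

-0.278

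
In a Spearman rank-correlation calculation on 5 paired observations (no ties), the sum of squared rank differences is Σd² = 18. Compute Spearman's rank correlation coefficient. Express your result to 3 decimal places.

0.100

ρ = 1 − 6Σd² / [n(n²−1)] = 1 − 6×18 / (5×24)
  = 1 − 108/120 = 1 − 0.9000 ≈ 0.100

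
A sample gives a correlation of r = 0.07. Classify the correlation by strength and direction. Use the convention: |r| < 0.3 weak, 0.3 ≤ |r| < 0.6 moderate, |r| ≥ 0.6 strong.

r = 0.07 > 0 so the relationship is positive.
|r| = 0.07, which falls in the weak range.

weak positive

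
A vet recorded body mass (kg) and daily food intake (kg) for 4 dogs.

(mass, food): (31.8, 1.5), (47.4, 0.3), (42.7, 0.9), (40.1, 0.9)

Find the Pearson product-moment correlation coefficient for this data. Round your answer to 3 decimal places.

n = 4, Σx = 162, Σy = 3.6, Σx² = 6689.3, Σy² = 3.96, Σxy = 136.44
nΣxy − ΣxΣy = 545.76 − 583.2 = -37.44
nΣx² − (Σx)² = 26757.2 − 26244 = 513.2; nΣy² − (Σy)² = 15.84 − 12.96 = 2.88
r = -37.44 / √(513.2 × 2.88) = -37.44 / 38.4450 ≈ -0.974

-0.974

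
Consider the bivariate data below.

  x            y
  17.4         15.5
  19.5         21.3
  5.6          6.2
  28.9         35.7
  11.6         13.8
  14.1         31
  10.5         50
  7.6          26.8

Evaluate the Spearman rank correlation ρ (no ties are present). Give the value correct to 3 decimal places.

Rank x: 6, 7, 1, 8, 4, 5, 3, 2
Rank y: 3, 4, 1, 7, 2, 6, 8, 5
d = rank(x) − rank(y): 3, 3, 0, 1, 2, -1, -5, -3; Σd² = 58
ρ = 1 − 6Σd² / [n(n²−1)] = 1 − 6×58 / (8×63) = 1 − 348/504 ≈ 0.310

0.310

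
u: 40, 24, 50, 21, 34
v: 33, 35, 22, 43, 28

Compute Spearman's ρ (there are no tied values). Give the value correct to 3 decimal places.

-0.900

Rank u: 4, 2, 5, 1, 3
Rank v: 3, 4, 1, 5, 2
d = rank(u) − rank(v): 1, -2, 4, -4, 1; Σd² = 38
ρ = 1 − 6Σd² / [n(n²−1)] = 1 − 6×38 / (5×24) = 1 − 228/120 ≈ -0.900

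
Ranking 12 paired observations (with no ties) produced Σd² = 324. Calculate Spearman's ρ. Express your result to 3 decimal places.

ρ = 1 − 6Σd² / [n(n²−1)] = 1 − 6×324 / (12×143)
  = 1 − 1944/1716 = 1 − 1.1329 ≈ -0.133

-0.133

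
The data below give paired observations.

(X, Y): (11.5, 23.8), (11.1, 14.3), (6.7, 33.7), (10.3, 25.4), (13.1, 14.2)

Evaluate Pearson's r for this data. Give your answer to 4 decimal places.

-0.8721

n = 5, ΣX = 52.7, ΣY = 111.4, ΣX² = 578.05, ΣY² = 2753.42, ΣXY = 1105.86
nΣXY − ΣXΣY = 5529.3 − 5870.78 = -341.48
nΣX² − (ΣX)² = 2890.25 − 2777.29 = 112.96; nΣY² − (ΣY)² = 13767.1 − 12409.96 = 1357.14
r = -341.48 / √(112.96 × 1357.14) = -341.48 / 391.5387 ≈ -0.8721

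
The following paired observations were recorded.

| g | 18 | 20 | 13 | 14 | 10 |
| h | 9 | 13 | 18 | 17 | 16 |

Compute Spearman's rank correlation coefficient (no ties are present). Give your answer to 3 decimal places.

-0.600

Rank g: 4, 5, 2, 3, 1
Rank h: 1, 2, 5, 4, 3
d = rank(g) − rank(h): 3, 3, -3, -1, -2; Σd² = 32
ρ = 1 − 6Σd² / [n(n²−1)] = 1 − 6×32 / (5×24) = 1 − 192/120 ≈ -0.600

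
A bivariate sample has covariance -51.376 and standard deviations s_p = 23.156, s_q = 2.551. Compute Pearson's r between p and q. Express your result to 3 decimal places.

r = Cov(p,q) / (s_p · s_q) = -51.376 / (23.156 × 2.551)
  = -51.376 / 59.0710 ≈ -0.870

-0.870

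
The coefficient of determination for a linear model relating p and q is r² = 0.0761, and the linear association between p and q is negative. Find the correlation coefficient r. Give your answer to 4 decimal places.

-0.2759

|r| = √0.0761 = 0.2759
The association is negative, so r = −0.2759.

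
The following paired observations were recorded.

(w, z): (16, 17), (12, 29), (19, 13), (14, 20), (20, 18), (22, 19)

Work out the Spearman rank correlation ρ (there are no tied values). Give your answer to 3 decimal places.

Rank w: 3, 1, 4, 2, 5, 6
Rank z: 2, 6, 1, 5, 3, 4
d = rank(w) − rank(z): 1, -5, 3, -3, 2, 2; Σd² = 52
ρ = 1 − 6Σd² / [n(n²−1)] = 1 − 6×52 / (6×35) = 1 − 312/210 ≈ -0.486

-0.486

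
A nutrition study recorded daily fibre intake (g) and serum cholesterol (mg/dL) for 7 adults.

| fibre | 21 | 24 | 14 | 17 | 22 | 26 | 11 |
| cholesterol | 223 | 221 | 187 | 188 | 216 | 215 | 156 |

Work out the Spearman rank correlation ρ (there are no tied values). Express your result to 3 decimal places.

0.679

Rank fibre: 4, 6, 2, 3, 5, 7, 1
Rank cholesterol: 7, 6, 2, 3, 5, 4, 1
d = rank(fibre) − rank(cholesterol): -3, 0, 0, 0, 0, 3, 0; Σd² = 18
ρ = 1 − 6Σd² / [n(n²−1)] = 1 − 6×18 / (7×48) = 1 − 108/336 ≈ 0.679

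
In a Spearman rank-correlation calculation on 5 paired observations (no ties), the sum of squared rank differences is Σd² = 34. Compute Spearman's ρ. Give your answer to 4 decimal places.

ρ = 1 − 6Σd² / [n(n²−1)] = 1 − 6×34 / (5×24)
  = 1 − 204/120 = 1 − 1.70000 ≈ -0.7000

-0.7000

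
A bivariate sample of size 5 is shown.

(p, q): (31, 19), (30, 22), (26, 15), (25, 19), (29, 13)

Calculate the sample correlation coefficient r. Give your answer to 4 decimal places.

0.2538

n = 5, Σp = 141, Σq = 88, Σp² = 4003, Σq² = 1600, Σpq = 2491
nΣpq − ΣpΣq = 12455 − 12408 = 47
nΣp² − (Σp)² = 20015 − 19881 = 134; nΣq² − (Σq)² = 8000 − 7744 = 256
r = 47 / √(134 × 256) = 47 / 185.2134 ≈ 0.2538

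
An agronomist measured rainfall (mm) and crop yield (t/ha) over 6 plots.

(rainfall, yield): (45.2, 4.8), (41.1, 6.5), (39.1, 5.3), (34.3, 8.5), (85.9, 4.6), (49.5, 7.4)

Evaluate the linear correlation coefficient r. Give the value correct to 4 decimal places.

n = 6, Σx = 295.1, Σy = 37.1, Σx² = 16266.61, Σy² = 241.55, Σxy = 1744.33
nΣxy − ΣxΣy = 10465.98 − 10948.21 = -482.23
nΣx² − (Σx)² = 97599.66 − 87084.01 = 10515.65; nΣy² − (Σy)² = 1449.3 − 1376.41 = 72.89
r = -482.23 / √(10515.65 × 72.89) = -482.23 / 875.4917 ≈ -0.5508

-0.5508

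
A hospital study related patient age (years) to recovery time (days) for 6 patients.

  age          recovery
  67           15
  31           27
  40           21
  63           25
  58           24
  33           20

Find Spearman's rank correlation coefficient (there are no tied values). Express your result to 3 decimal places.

-0.429

Rank age: 6, 1, 3, 5, 4, 2
Rank recovery: 1, 6, 3, 5, 4, 2
d = rank(age) − rank(recovery): 5, -5, 0, 0, 0, 0; Σd² = 50
ρ = 1 − 6Σd² / [n(n²−1)] = 1 − 6×50 / (6×35) = 1 − 300/210 ≈ -0.429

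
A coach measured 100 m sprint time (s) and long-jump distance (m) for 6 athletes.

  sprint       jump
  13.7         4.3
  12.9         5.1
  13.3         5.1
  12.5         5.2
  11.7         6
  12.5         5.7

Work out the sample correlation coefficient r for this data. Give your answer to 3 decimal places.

-0.923

n = 6, Σx = 76.6, Σy = 31.4, Σx² = 980.38, Σy² = 166.04, Σxy = 398.98
nΣxy − ΣxΣy = 2393.88 − 2405.24 = -11.36
nΣx² − (Σx)² = 5882.28 − 5867.56 = 14.72; nΣy² − (Σy)² = 996.24 − 985.96 = 10.28
r = -11.36 / √(14.72 × 10.28) = -11.36 / 12.3013 ≈ -0.923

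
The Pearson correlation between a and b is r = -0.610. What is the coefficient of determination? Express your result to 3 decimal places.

0.372

r² = (-0.610)² = 0.372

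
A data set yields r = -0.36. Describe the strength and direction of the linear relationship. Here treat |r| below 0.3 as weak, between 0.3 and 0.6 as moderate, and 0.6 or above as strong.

r = -0.36 < 0 so the relationship is negative.
|r| = 0.36, which falls in the moderate range.

moderate negative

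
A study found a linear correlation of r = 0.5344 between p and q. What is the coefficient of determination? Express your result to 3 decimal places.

r² = (0.5344)² = 0.286

0.286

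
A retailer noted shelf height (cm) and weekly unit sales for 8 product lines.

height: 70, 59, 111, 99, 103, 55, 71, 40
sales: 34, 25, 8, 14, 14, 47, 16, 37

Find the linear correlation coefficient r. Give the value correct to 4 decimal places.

n = 8, Σx = 608, Σy = 195, Σx² = 50778, Σy² = 6071, Σxy = 12772
nΣxy − ΣxΣy = 102176 − 118560 = -16384
nΣx² − (Σx)² = 406224 − 369664 = 36560; nΣy² − (Σy)² = 48568 − 38025 = 10543
r = -16384 / √(36560 × 10543) = -16384 / 19632.9336 ≈ -0.8345

-0.8345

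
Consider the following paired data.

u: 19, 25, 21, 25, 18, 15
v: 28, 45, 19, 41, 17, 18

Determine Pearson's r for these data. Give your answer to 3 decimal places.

n = 6, Σu = 123, Σv = 168, Σu² = 2601, Σv² = 5464, Σuv = 3657
nΣuv − ΣuΣv = 21942 − 20664 = 1278
nΣu² − (Σu)² = 15606 − 15129 = 477; nΣv² − (Σv)² = 32784 − 28224 = 4560
r = 1278 / √(477 × 4560) = 1278 / 1474.8288 ≈ 0.867

0.867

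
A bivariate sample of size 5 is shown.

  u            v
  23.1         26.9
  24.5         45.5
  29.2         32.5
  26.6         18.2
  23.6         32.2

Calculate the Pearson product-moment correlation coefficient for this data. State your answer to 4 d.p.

n = 5, Σu = 127, Σv = 155.3, Σu² = 3251.02, Σv² = 5218.19, Σuv = 3929.18
nΣuv − ΣuΣv = 19645.9 − 19723.1 = -77.2
nΣu² − (Σu)² = 16255.1 − 16129 = 126.1; nΣv² − (Σv)² = 26090.95 − 24118.09 = 1972.86
r = -77.2 / √(126.1 × 1972.86) = -77.2 / 498.7761 ≈ -0.1548

-0.1548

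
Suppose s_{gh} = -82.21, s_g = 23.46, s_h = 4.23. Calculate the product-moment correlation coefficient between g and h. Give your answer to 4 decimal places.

-0.8284

r = Cov(g,h) / (s_g · s_h) = -82.21 / (23.46 × 4.23)
  = -82.21 / 99.2358 ≈ -0.8284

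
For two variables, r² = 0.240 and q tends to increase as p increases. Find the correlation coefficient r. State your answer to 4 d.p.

0.4899

|r| = √0.240 = 0.4899
The association is positive, so r = 0.4899.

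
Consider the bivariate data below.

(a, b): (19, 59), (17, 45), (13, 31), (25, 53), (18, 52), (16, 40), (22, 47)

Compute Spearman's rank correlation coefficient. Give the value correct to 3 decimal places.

0.821

Rank a: 5, 3, 1, 7, 4, 2, 6
Rank b: 7, 3, 1, 6, 5, 2, 4
d = rank(a) − rank(b): -2, 0, 0, 1, -1, 0, 2; Σd² = 10
ρ = 1 − 6Σd² / [n(n²−1)] = 1 − 6×10 / (7×48) = 1 − 60/336 ≈ 0.821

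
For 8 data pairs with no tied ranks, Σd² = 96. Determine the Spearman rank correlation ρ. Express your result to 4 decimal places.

ρ = 1 − 6Σd² / [n(n²−1)] = 1 − 6×96 / (8×63)
  = 1 − 576/504 = 1 − 1.14286 ≈ -0.1429

-0.1429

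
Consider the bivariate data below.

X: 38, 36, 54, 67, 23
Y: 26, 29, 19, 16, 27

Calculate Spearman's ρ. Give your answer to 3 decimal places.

Rank X: 3, 2, 4, 5, 1
Rank Y: 3, 5, 2, 1, 4
d = rank(X) − rank(Y): 0, -3, 2, 4, -3; Σd² = 38
ρ = 1 − 6Σd² / [n(n²−1)] = 1 − 6×38 / (5×24) = 1 − 228/120 ≈ -0.900

-0.900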